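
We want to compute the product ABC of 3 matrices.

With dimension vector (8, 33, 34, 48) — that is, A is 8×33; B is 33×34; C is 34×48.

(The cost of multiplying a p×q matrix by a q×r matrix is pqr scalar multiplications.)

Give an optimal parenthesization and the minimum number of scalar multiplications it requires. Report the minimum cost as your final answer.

22032

(A(BC)): cost 66528.
((AB)C): cost 22032.
Optimal: ((AB)C) with cost 22032.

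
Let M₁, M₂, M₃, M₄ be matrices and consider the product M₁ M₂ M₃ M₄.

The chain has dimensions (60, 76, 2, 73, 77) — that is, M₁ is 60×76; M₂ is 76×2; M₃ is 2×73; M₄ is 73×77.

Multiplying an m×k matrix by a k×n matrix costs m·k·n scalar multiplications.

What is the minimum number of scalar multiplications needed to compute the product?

Adjacent pairs: M₁M₂ = 60·76·2 = 9120; M₂M₃ = 76·2·73 = 11096; M₃M₄ = 2·73·77 = 11242.
Length 3: M₁..M₃: k=1: 0+11096+60·76·73=343976; k=2: 9120+0+60·2·73=17880 → min 17880 | M₂..M₄: k=2: 0+11242+76·2·77=22946; k=3: 11096+0+76·73·77=438292 → min 22946.
Length 4: M₁..M₄: k=1: 0+22946+60·76·77=374066; k=2: 9120+11242+60·2·77=29602; k=3: 17880+0+60·73·77=355140 → min 29602.
Optimal order: ((M₁ M₂) (M₃ M₄)) with cost 29602.

29602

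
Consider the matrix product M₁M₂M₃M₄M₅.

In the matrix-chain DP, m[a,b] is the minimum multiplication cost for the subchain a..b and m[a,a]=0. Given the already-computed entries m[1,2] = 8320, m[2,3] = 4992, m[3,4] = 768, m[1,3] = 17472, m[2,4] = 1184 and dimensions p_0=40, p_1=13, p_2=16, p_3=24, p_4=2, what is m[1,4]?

m[1,4] = min over k∈[1,3] of m[1,k]+m[k+1,4]+p_{0}·p_k·p_{4}.
k=1: 0 + 1184 + 40·13·2 = 2224; k=2: 8320 + 768 + 40·16·2 = 10368; k=3: 17472 + 0 + 40·24·2 = 19392.
Minimum: 2224 at k=1.

2224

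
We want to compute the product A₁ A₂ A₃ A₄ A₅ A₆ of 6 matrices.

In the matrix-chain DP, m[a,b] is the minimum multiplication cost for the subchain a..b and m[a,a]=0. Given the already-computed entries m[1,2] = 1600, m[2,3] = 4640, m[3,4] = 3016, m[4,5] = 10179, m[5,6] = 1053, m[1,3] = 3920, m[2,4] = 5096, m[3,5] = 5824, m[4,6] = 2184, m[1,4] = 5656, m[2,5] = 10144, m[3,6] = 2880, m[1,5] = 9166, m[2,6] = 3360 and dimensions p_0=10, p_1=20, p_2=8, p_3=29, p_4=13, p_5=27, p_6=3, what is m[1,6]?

3960

m[1,6] = min over k∈[1,5] of m[1,k]+m[k+1,6]+p_{0}·p_k·p_{6}.
k=1: 0 + 3360 + 10·20·3 = 3960; k=2: 1600 + 2880 + 10·8·3 = 4720; k=3: 3920 + 2184 + 10·29·3 = 6974; k=4: 5656 + 1053 + 10·13·3 = 7099; k=5: 9166 + 0 + 10·27·3 = 9976.
Minimum: 3960 at k=1.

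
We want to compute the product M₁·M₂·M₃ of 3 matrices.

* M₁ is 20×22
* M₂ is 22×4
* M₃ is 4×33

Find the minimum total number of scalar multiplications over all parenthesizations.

4400

Order (M₁·(M₂·M₃)): (M₂·M₃): 22×4 by 4×33 → 22×33, cost 22·4·33 = 2904; (M₁·(M₂·M₃)): 20×22 by 22×33 → 20×33, cost 20·22·33 = 14520; cumulative 17424. Total 17424.
Order ((M₁·M₂)·M₃): (M₁·M₂): 20×22 by 22×4 → 20×4, cost 20·22·4 = 1760; ((M₁·M₂)·M₃): 20×4 by 4×33 → 20×33, cost 20·4·33 = 2640; cumulative 4400. Total 4400.
Minimum: 4400.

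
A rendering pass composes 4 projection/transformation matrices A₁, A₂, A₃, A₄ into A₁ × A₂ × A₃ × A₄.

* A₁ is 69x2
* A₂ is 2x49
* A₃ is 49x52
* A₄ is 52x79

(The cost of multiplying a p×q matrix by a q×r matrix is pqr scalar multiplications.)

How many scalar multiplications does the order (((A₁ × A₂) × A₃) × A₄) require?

466026

(A₁ × A₂): 69×2 by 2×49 → 69×49, cost 69·2·49 = 6762
((A₁ × A₂) × A₃): 69×49 by 49×52 → 69×52, cost 69·49·52 = 175812; cumulative 182574
(((A₁ × A₂) × A₃) × A₄): 69×52 by 52×79 → 69×79, cost 69·52·79 = 283452; cumulative 466026
Total: 466026 scalar multiplications.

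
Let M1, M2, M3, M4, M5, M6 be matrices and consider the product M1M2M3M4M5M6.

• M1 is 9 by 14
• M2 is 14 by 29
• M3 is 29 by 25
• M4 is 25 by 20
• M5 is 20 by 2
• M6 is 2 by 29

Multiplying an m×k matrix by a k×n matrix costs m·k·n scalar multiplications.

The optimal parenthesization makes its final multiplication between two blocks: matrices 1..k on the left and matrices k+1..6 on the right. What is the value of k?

5

Adjacent pairs: M1M2 = 9·14·29 = 3654; M2M3 = 14·29·25 = 10150; M3M4 = 29·25·20 = 14500; M4M5 = 25·20·2 = 1000; M5M6 = 20·2·29 = 1160.
Length 3: M1..M3: k=1: 0+10150+9·14·25=13300; k=2: 3654+0+9·29·25=10179 → min 10179 | M2..M4: k=2: 0+14500+14·29·20=22620; k=3: 10150+0+14·25·20=17150 → min 17150 | M3..M5: k=3: 0+1000+29·25·2=2450; k=4: 14500+0+29·20·2=15660 → min 2450 | M4..M6: k=4: 0+1160+25·20·29=15660; k=5: 1000+0+25·2·29=2450 → min 2450.
Length 4: M1..M4: k=1: 0+17150+9·14·20=19670; k=2: 3654+14500+9·29·20=23374; k=3: 10179+0+9·25·20=14679 → min 14679 | M2..M5: k=2: 0+2450+14·29·2=3262; k=3: 10150+1000+14·25·2=11850; k=4: 17150+0+14·20·2=17710 → min 3262 | M3..M6: k=3: 0+2450+29·25·29=23475; k=4: 14500+1160+29·20·29=32480; k=5: 2450+0+29·2·29=4132 → min 4132.
Length 5: M1..M5: k=1: 0+3262+9·14·2=3514; k=2: 3654+2450+9·29·2=6626; k=3: 10179+1000+9·25·2=11629; k=4: 14679+0+9·20·2=15039 → min 3514 | M2..M6: k=2: 0+4132+14·29·29=15906; k=3: 10150+2450+14·25·29=22750; k=4: 17150+1160+14·20·29=26430; k=5: 3262+0+14·2·29=4074 → min 4074.
Top-level splits: k=1: (M1..M1)·(M2..M6) → 0+4074+9·14·29 = 7728; k=2: (M1..M2)·(M3..M6) → 3654+4132+9·29·29 = 15355; k=3: (M1..M3)·(M4..M6) → 10179+2450+9·25·29 = 19154; k=4: (M1..M4)·(M5..M6) → 14679+1160+9·20·29 = 21059; k=5: (M1..M5)·(M6..M6) → 3514+0+9·2·29 = 4036.
Best split is after M5, i.e. k = 5.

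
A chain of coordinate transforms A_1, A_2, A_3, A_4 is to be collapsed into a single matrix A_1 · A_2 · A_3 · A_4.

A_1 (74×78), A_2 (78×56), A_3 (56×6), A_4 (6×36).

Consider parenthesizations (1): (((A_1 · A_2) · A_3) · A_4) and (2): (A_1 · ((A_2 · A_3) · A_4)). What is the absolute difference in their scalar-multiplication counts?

113232

Order (1) = (((A_1 · A_2) · A_3) · A_4): (A_1 · A_2): 74×78 by 78×56 → 74×56, cost 74·78·56 = 323232; ((A_1 · A_2) · A_3): 74×56 by 56×6 → 74×6, cost 74·56·6 = 24864; cumulative 348096; (((A_1 · A_2) · A_3) · A_4): 74×6 by 6×36 → 74×36, cost 74·6·36 = 15984; cumulative 364080. Total 364080.
Order (2) = (A_1 · ((A_2 · A_3) · A_4)): (A_2 · A_3): 78×56 by 56×6 → 78×6, cost 78·56·6 = 26208; ((A_2 · A_3) · A_4): 78×6 by 6×36 → 78×36, cost 78·6·36 = 16848; cumulative 43056; (A_1 · ((A_2 · A_3) · A_4)): 74×78 by 78×36 → 74×36, cost 74·78·36 = 207792; cumulative 250848. Total 250848.
Difference: |364080 − 250848| = 113232.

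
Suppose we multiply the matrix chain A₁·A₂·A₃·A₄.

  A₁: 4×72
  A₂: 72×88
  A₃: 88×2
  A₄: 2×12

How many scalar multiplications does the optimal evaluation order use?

Adjacent pairs: A₁A₂ = 4·72·88 = 25344; A₂A₃ = 72·88·2 = 12672; A₃A₄ = 88·2·12 = 2112.
Length 3: A₁..A₃: k=1: 0+12672+4·72·2=13248; k=2: 25344+0+4·88·2=26048 → min 13248 | A₂..A₄: k=2: 0+2112+72·88·12=78144; k=3: 12672+0+72·2·12=14400 → min 14400.
Length 4: A₁..A₄: k=1: 0+14400+4·72·12=17856; k=2: 25344+2112+4·88·12=31680; k=3: 13248+0+4·2·12=13344 → min 13344.
Optimal order: ((A₁·(A₂·A₃))·A₄) with cost 13344.

13344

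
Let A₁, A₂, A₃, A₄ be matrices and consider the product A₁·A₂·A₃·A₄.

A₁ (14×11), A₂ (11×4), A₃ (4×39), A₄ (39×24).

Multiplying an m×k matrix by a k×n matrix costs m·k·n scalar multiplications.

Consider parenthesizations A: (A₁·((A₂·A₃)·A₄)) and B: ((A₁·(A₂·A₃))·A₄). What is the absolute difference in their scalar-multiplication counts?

5118

Order A = (A₁·((A₂·A₃)·A₄)): (A₂·A₃): 11×4 by 4×39 → 11×39, cost 11·4·39 = 1716; ((A₂·A₃)·A₄): 11×39 by 39×24 → 11×24, cost 11·39·24 = 10296; cumulative 12012; (A₁·((A₂·A₃)·A₄)): 14×11 by 11×24 → 14×24, cost 14·11·24 = 3696; cumulative 15708. Total 15708.
Order B = ((A₁·(A₂·A₃))·A₄): (A₂·A₃): 11×4 by 4×39 → 11×39, cost 11·4·39 = 1716; (A₁·(A₂·A₃)): 14×11 by 11×39 → 14×39, cost 14·11·39 = 6006; cumulative 7722; ((A₁·(A₂·A₃))·A₄): 14×39 by 39×24 → 14×24, cost 14·39·24 = 13104; cumulative 20826. Total 20826.
Difference: |15708 − 20826| = 5118.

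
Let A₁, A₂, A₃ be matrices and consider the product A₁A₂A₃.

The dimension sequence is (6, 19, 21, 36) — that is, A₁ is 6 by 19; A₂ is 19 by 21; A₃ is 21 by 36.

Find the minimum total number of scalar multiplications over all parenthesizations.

Order (A₁(A₂A₃)): (A₂A₃): 19×21 by 21×36 → 19×36, cost 19·21·36 = 14364; (A₁(A₂A₃)): 6×19 by 19×36 → 6×36, cost 6·19·36 = 4104; cumulative 18468. Total 18468.
Order ((A₁A₂)A₃): (A₁A₂): 6×19 by 19×21 → 6×21, cost 6·19·21 = 2394; ((A₁A₂)A₃): 6×21 by 21×36 → 6×36, cost 6·21·36 = 4536; cumulative 6930. Total 6930.
Minimum: 6930.

6930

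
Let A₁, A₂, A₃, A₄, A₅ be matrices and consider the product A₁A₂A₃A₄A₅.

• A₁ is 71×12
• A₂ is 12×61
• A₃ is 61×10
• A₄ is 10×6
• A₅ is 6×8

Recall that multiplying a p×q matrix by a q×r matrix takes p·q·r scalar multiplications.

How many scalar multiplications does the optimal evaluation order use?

Adjacent pairs: A₁A₂ = 71·12·61 = 51972; A₂A₃ = 12·61·10 = 7320; A₃A₄ = 61·10·6 = 3660; A₄A₅ = 10·6·8 = 480.
Length 3: A₁..A₃: k=1: 0+7320+71·12·10=15840; k=2: 51972+0+71·61·10=95282 → min 15840 | A₂..A₄: k=2: 0+3660+12·61·6=8052; k=3: 7320+0+12·10·6=8040 → min 8040 | A₃..A₅: k=3: 0+480+61·10·8=5360; k=4: 3660+0+61·6·8=6588 → min 5360.
Length 4: A₁..A₄: k=1: 0+8040+71·12·6=13152; k=2: 51972+3660+71·61·6=81618; k=3: 15840+0+71·10·6=20100 → min 13152 | A₂..A₅: k=2: 0+5360+12·61·8=11216; k=3: 7320+480+12·10·8=8760; k=4: 8040+0+12·6·8=8616 → min 8616.
Length 5: A₁..A₅: k=1: 0+8616+71·12·8=15432; k=2: 51972+5360+71·61·8=91980; k=3: 15840+480+71·10·8=22000; k=4: 13152+0+71·6·8=16560 → min 15432.
Optimal order: (A₁(((A₂A₃)A₄)A₅)) with cost 15432.

15432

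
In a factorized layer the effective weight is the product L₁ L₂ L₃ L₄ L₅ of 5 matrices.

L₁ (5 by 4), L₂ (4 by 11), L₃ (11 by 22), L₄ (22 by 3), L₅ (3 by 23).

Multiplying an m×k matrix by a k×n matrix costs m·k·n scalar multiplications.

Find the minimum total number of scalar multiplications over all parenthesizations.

1263

Adjacent pairs: L₁L₂ = 5·4·11 = 220; L₂L₃ = 4·11·22 = 968; L₃L₄ = 11·22·3 = 726; L₄L₅ = 22·3·23 = 1518.
Length 3: L₁..L₃: k=1: 0+968+5·4·22=1408; k=2: 220+0+5·11·22=1430 → min 1408 | L₂..L₄: k=2: 0+726+4·11·3=858; k=3: 968+0+4·22·3=1232 → min 858 | L₃..L₅: k=3: 0+1518+11·22·23=7084; k=4: 726+0+11·3·23=1485 → min 1485.
Length 4: L₁..L₄: k=1: 0+858+5·4·3=918; k=2: 220+726+5·11·3=1111; k=3: 1408+0+5·22·3=1738 → min 918 | L₂..L₅: k=2: 0+1485+4·11·23=2497; k=3: 968+1518+4·22·23=4510; k=4: 858+0+4·3·23=1134 → min 1134.
Length 5: L₁..L₅: k=1: 0+1134+5·4·23=1594; k=2: 220+1485+5·11·23=2970; k=3: 1408+1518+5·22·23=5456; k=4: 918+0+5·3·23=1263 → min 1263.
Optimal order: ((L₁ (L₂ (L₃ L₄))) L₅) with cost 1263.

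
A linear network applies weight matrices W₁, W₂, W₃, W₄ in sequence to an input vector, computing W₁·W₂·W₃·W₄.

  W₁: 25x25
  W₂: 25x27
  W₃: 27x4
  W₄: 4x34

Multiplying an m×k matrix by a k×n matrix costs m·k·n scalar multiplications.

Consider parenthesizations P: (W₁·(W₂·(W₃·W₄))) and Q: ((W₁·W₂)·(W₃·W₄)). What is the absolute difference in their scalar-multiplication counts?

4375

Order P = (W₁·(W₂·(W₃·W₄))): (W₃·W₄): 27×4 by 4×34 → 27×34, cost 27·4·34 = 3672; (W₂·(W₃·W₄)): 25×27 by 27×34 → 25×34, cost 25·27·34 = 22950; cumulative 26622; (W₁·(W₂·(W₃·W₄))): 25×25 by 25×34 → 25×34, cost 25·25·34 = 21250; cumulative 47872. Total 47872.
Order Q = ((W₁·W₂)·(W₃·W₄)): (W₁·W₂): 25×25 by 25×27 → 25×27, cost 25·25·27 = 16875; (W₃·W₄): 27×4 by 4×34 → 27×34, cost 27·4·34 = 3672; ((W₁·W₂)·(W₃·W₄)): 25×27 by 27×34 → 25×34, cost 25·27·34 = 22950; cumulative 43497. Total 43497.
Difference: |47872 − 43497| = 4375.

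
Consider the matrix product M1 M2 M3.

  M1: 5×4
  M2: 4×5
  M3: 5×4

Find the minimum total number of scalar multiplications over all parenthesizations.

160

Order (M1 (M2 M3)): (M2 M3): 4×5 by 5×4 → 4×4, cost 4·5·4 = 80; (M1 (M2 M3)): 5×4 by 4×4 → 5×4, cost 5·4·4 = 80; cumulative 160. Total 160.
Order ((M1 M2) M3): (M1 M2): 5×4 by 4×5 → 5×5, cost 5·4·5 = 100; ((M1 M2) M3): 5×5 by 5×4 → 5×4, cost 5·5·4 = 100; cumulative 200. Total 200.
Minimum: 160.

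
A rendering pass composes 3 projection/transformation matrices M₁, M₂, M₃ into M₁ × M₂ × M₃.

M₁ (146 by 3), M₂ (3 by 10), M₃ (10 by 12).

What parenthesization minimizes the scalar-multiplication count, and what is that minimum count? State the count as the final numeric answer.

5616

(M₁ × (M₂ × M₃)): cost 5616.
((M₁ × M₂) × M₃): cost 21900.
Optimal: (M₁ × (M₂ × M₃)) with cost 5616.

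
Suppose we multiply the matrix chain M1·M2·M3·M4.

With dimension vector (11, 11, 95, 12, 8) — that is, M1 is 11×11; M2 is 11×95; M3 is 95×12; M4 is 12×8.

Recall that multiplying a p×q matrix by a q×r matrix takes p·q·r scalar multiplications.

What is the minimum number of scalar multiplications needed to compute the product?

14564

Adjacent pairs: M1M2 = 11·11·95 = 11495; M2M3 = 11·95·12 = 12540; M3M4 = 95·12·8 = 9120.
Length 3: M1..M3: k=1: 0+12540+11·11·12=13992; k=2: 11495+0+11·95·12=24035 → min 13992 | M2..M4: k=2: 0+9120+11·95·8=17480; k=3: 12540+0+11·12·8=13596 → min 13596.
Length 4: M1..M4: k=1: 0+13596+11·11·8=14564; k=2: 11495+9120+11·95·8=28975; k=3: 13992+0+11·12·8=15048 → min 14564.
Optimal order: (M1·((M2·M3)·M4)) with cost 14564.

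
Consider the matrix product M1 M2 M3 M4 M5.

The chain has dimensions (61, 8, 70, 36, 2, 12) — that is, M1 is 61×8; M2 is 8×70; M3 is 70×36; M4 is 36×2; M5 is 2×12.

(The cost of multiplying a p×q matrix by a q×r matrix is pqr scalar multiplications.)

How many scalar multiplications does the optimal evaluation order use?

Adjacent pairs: M1M2 = 61·8·70 = 34160; M2M3 = 8·70·36 = 20160; M3M4 = 70·36·2 = 5040; M4M5 = 36·2·12 = 864.
Length 3: M1..M3: k=1: 0+20160+61·8·36=37728; k=2: 34160+0+61·70·36=187880 → min 37728 | M2..M4: k=2: 0+5040+8·70·2=6160; k=3: 20160+0+8·36·2=20736 → min 6160 | M3..M5: k=3: 0+864+70·36·12=31104; k=4: 5040+0+70·2·12=6720 → min 6720.
Length 4: M1..M4: k=1: 0+6160+61·8·2=7136; k=2: 34160+5040+61·70·2=47740; k=3: 37728+0+61·36·2=42120 → min 7136 | M2..M5: k=2: 0+6720+8·70·12=13440; k=3: 20160+864+8·36·12=24480; k=4: 6160+0+8·2·12=6352 → min 6352.
Length 5: M1..M5: k=1: 0+6352+61·8·12=12208; k=2: 34160+6720+61·70·12=92120; k=3: 37728+864+61·36·12=64944; k=4: 7136+0+61·2·12=8600 → min 8600.
Optimal order: ((M1 (M2 (M3 M4))) M5) with cost 8600.

8600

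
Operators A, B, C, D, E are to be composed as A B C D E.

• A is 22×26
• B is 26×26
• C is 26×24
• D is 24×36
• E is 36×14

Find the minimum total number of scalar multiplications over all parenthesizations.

38304

Adjacent pairs: AB = 22·26·26 = 14872; BC = 26·26·24 = 16224; CD = 26·24·36 = 22464; DE = 24·36·14 = 12096.
Length 3: A..C: k=1: 0+16224+22·26·24=29952; k=2: 14872+0+22·26·24=28600 → min 28600 | B..D: k=2: 0+22464+26·26·36=46800; k=3: 16224+0+26·24·36=38688 → min 38688 | C..E: k=3: 0+12096+26·24·14=20832; k=4: 22464+0+26·36·14=35568 → min 20832.
Length 4: A..D: k=1: 0+38688+22·26·36=59280; k=2: 14872+22464+22·26·36=57928; k=3: 28600+0+22·24·36=47608 → min 47608 | B..E: k=2: 0+20832+26·26·14=30296; k=3: 16224+12096+26·24·14=37056; k=4: 38688+0+26·36·14=51792 → min 30296.
Length 5: A..E: k=1: 0+30296+22·26·14=38304; k=2: 14872+20832+22·26·14=43712; k=3: 28600+12096+22·24·14=48088; k=4: 47608+0+22·36·14=58696 → min 38304.
Optimal order: (A (B (C (D E)))) with cost 38304.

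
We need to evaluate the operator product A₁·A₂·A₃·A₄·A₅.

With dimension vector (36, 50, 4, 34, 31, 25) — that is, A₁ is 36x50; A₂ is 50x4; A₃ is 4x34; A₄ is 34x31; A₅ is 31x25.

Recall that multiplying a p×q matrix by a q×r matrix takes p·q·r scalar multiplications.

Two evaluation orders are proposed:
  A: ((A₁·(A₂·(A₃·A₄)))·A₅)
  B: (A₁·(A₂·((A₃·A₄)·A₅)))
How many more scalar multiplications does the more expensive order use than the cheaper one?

36800

Order A = ((A₁·(A₂·(A₃·A₄)))·A₅): (A₃·A₄): 4×34 by 34×31 → 4×31, cost 4·34·31 = 4216; (A₂·(A₃·A₄)): 50×4 by 4×31 → 50×31, cost 50·4·31 = 6200; cumulative 10416; (A₁·(A₂·(A₃·A₄))): 36×50 by 50×31 → 36×31, cost 36·50·31 = 55800; cumulative 66216; ((A₁·(A₂·(A₃·A₄)))·A₅): 36×31 by 31×25 → 36×25, cost 36·31·25 = 27900; cumulative 94116. Total 94116.
Order B = (A₁·(A₂·((A₃·A₄)·A₅))): (A₃·A₄): 4×34 by 34×31 → 4×31, cost 4·34·31 = 4216; ((A₃·A₄)·A₅): 4×31 by 31×25 → 4×25, cost 4·31·25 = 3100; cumulative 7316; (A₂·((A₃·A₄)·A₅)): 50×4 by 4×25 → 50×25, cost 50·4·25 = 5000; cumulative 12316; (A₁·(A₂·((A₃·A₄)·A₅))): 36×50 by 50×25 → 36×25, cost 36·50·25 = 45000; cumulative 57316. Total 57316.
Difference: |94116 − 57316| = 36800.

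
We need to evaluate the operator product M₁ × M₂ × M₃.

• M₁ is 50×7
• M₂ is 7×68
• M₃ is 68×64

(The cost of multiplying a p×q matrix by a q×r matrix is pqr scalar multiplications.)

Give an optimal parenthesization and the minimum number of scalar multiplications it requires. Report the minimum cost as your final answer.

52864

(M₁ × (M₂ × M₃)): cost 52864.
((M₁ × M₂) × M₃): cost 241400.
Optimal: (M₁ × (M₂ × M₃)) with cost 52864.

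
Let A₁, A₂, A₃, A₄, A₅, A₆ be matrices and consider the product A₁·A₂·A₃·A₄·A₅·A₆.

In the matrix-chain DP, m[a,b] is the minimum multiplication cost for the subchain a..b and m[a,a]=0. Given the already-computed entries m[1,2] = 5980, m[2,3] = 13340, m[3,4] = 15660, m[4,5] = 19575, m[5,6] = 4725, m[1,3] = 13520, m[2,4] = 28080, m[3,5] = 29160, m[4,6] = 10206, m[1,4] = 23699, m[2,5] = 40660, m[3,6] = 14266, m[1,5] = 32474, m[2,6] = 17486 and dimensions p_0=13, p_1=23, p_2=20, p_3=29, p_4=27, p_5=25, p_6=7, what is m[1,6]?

m[1,6] = min over k∈[1,5] of m[1,k]+m[k+1,6]+p_{0}·p_k·p_{6}.
k=1: 0 + 17486 + 13·23·7 = 19579; k=2: 5980 + 14266 + 13·20·7 = 22066; k=3: 13520 + 10206 + 13·29·7 = 26365; k=4: 23699 + 4725 + 13·27·7 = 30881; k=5: 32474 + 0 + 13·25·7 = 34749.
Minimum: 19579 at k=1.

19579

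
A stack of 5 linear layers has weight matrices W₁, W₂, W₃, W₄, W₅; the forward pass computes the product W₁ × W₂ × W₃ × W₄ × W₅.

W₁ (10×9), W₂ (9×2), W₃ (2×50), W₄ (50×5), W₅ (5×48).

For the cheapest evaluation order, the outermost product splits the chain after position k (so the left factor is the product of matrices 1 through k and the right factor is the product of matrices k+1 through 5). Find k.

Adjacent pairs: W₁W₂ = 10·9·2 = 180; W₂W₃ = 9·2·50 = 900; W₃W₄ = 2·50·5 = 500; W₄W₅ = 50·5·48 = 12000.
Length 3: W₁..W₃: k=1: 0+900+10·9·50=5400; k=2: 180+0+10·2·50=1180 → min 1180 | W₂..W₄: k=2: 0+500+9·2·5=590; k=3: 900+0+9·50·5=3150 → min 590 | W₃..W₅: k=3: 0+12000+2·50·48=16800; k=4: 500+0+2·5·48=980 → min 980.
Length 4: W₁..W₄: k=1: 0+590+10·9·5=1040; k=2: 180+500+10·2·5=780; k=3: 1180+0+10·50·5=3680 → min 780 | W₂..W₅: k=2: 0+980+9·2·48=1844; k=3: 900+12000+9·50·48=34500; k=4: 590+0+9·5·48=2750 → min 1844.
Top-level splits: k=1: (W₁..W₁)·(W₂..W₅) → 0+1844+10·9·48 = 6164; k=2: (W₁..W₂)·(W₃..W₅) → 180+980+10·2·48 = 2120; k=3: (W₁..W₃)·(W₄..W₅) → 1180+12000+10·50·48 = 37180; k=4: (W₁..W₄)·(W₅..W₅) → 780+0+10·5·48 = 3180.
Best split is after W₂, i.e. k = 2.

2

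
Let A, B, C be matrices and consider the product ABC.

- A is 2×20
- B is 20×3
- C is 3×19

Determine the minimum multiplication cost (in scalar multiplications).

Order (A(BC)): (BC): 20×3 by 3×19 → 20×19, cost 20·3·19 = 1140; (A(BC)): 2×20 by 20×19 → 2×19, cost 2·20·19 = 760; cumulative 1900. Total 1900.
Order ((AB)C): (AB): 2×20 by 20×3 → 2×3, cost 2·20·3 = 120; ((AB)C): 2×3 by 3×19 → 2×19, cost 2·3·19 = 114; cumulative 234. Total 234.
Minimum: 234.

234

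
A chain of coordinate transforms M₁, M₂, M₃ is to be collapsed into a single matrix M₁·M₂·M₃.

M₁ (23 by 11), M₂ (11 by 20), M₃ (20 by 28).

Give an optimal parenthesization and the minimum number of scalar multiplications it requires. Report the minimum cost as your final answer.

13244

(M₁·(M₂·M₃)): cost 13244.
((M₁·M₂)·M₃): cost 17940.
Optimal: (M₁·(M₂·M₃)) with cost 13244.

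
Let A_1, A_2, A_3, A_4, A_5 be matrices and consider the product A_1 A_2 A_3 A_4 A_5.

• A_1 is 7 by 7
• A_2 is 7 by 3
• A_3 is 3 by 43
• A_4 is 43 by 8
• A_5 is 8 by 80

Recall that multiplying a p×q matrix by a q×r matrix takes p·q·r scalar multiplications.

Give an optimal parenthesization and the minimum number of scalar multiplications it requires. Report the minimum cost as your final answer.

4779

Adjacent pairs: A_1A_2 = 7·7·3 = 147; A_2A_3 = 7·3·43 = 903; A_3A_4 = 3·43·8 = 1032; A_4A_5 = 43·8·80 = 27520.
Length 3: A_1..A_3: k=1: 0+903+7·7·43=3010; k=2: 147+0+7·3·43=1050 → min 1050 | A_2..A_4: k=2: 0+1032+7·3·8=1200; k=3: 903+0+7·43·8=3311 → min 1200 | A_3..A_5: k=3: 0+27520+3·43·80=37840; k=4: 1032+0+3·8·80=2952 → min 2952.
Length 4: A_1..A_4: k=1: 0+1200+7·7·8=1592; k=2: 147+1032+7·3·8=1347; k=3: 1050+0+7·43·8=3458 → min 1347 | A_2..A_5: k=2: 0+2952+7·3·80=4632; k=3: 903+27520+7·43·80=52503; k=4: 1200+0+7·8·80=5680 → min 4632.
Length 5: A_1..A_5: k=1: 0+4632+7·7·80=8552; k=2: 147+2952+7·3·80=4779; k=3: 1050+27520+7·43·80=52650; k=4: 1347+0+7·8·80=5827 → min 4779.
Optimal parenthesization: ((A_1 A_2) ((A_3 A_4) A_5)) with cost 4779.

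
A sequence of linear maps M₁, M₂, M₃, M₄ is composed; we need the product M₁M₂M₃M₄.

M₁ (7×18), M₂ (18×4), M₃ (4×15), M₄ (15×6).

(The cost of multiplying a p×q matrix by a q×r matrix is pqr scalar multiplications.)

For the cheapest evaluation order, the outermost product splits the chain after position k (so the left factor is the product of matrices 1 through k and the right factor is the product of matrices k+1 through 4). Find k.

2

Adjacent pairs: M₁M₂ = 7·18·4 = 504; M₂M₃ = 18·4·15 = 1080; M₃M₄ = 4·15·6 = 360.
Length 3: M₁..M₃: k=1: 0+1080+7·18·15=2970; k=2: 504+0+7·4·15=924 → min 924 | M₂..M₄: k=2: 0+360+18·4·6=792; k=3: 1080+0+18·15·6=2700 → min 792.
Top-level splits: k=1: (M₁..M₁)·(M₂..M₄) → 0+792+7·18·6 = 1548; k=2: (M₁..M₂)·(M₃..M₄) → 504+360+7·4·6 = 1032; k=3: (M₁..M₃)·(M₄..M₄) → 924+0+7·15·6 = 1554.
Best split is after M₂, i.e. k = 2.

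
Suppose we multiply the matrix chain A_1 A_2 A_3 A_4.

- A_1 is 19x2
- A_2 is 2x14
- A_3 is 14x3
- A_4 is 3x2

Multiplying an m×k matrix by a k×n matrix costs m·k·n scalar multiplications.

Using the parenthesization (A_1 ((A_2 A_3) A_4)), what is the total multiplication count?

(A_2 A_3): 2×14 by 14×3 → 2×3, cost 2·14·3 = 84
((A_2 A_3) A_4): 2×3 by 3×2 → 2×2, cost 2·3·2 = 12; cumulative 96
(A_1 ((A_2 A_3) A_4)): 19×2 by 2×2 → 19×2, cost 19·2·2 = 76; cumulative 172
Total: 172 scalar multiplications.

172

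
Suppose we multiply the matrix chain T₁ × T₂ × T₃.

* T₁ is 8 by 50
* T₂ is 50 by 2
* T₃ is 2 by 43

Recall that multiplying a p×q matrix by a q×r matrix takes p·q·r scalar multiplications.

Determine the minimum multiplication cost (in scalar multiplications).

1488

Order (T₁ × (T₂ × T₃)): (T₂ × T₃): 50×2 by 2×43 → 50×43, cost 50·2·43 = 4300; (T₁ × (T₂ × T₃)): 8×50 by 50×43 → 8×43, cost 8·50·43 = 17200; cumulative 21500. Total 21500.
Order ((T₁ × T₂) × T₃): (T₁ × T₂): 8×50 by 50×2 → 8×2, cost 8·50·2 = 800; ((T₁ × T₂) × T₃): 8×2 by 2×43 → 8×43, cost 8·2·43 = 688; cumulative 1488. Total 1488.
Minimum: 1488.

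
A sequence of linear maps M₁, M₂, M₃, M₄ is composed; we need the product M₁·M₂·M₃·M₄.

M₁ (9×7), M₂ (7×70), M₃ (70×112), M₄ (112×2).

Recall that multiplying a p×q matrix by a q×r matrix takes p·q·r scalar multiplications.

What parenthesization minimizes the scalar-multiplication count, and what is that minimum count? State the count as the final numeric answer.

16786

Adjacent pairs: M₁M₂ = 9·7·70 = 4410; M₂M₃ = 7·70·112 = 54880; M₃M₄ = 70·112·2 = 15680.
Length 3: M₁..M₃: k=1: 0+54880+9·7·112=61936; k=2: 4410+0+9·70·112=74970 → min 61936 | M₂..M₄: k=2: 0+15680+7·70·2=16660; k=3: 54880+0+7·112·2=56448 → min 16660.
Length 4: M₁..M₄: k=1: 0+16660+9·7·2=16786; k=2: 4410+15680+9·70·2=21350; k=3: 61936+0+9·112·2=63952 → min 16786.
Optimal parenthesization: (M₁·(M₂·(M₃·M₄))) with cost 16786.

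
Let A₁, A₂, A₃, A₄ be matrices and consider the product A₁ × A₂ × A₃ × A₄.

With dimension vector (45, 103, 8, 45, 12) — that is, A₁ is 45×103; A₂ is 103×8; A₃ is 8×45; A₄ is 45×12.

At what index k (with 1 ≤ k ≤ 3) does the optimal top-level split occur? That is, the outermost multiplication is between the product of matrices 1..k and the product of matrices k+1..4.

Adjacent pairs: A₁A₂ = 45·103·8 = 37080; A₂A₃ = 103·8·45 = 37080; A₃A₄ = 8·45·12 = 4320.
Length 3: A₁..A₃: k=1: 0+37080+45·103·45=245655; k=2: 37080+0+45·8·45=53280 → min 53280 | A₂..A₄: k=2: 0+4320+103·8·12=14208; k=3: 37080+0+103·45·12=92700 → min 14208.
Top-level splits: k=1: (A₁..A₁)·(A₂..A₄) → 0+14208+45·103·12 = 69828; k=2: (A₁..A₂)·(A₃..A₄) → 37080+4320+45·8·12 = 45720; k=3: (A₁..A₃)·(A₄..A₄) → 53280+0+45·45·12 = 77580.
Best split is after A₂, i.e. k = 2.

2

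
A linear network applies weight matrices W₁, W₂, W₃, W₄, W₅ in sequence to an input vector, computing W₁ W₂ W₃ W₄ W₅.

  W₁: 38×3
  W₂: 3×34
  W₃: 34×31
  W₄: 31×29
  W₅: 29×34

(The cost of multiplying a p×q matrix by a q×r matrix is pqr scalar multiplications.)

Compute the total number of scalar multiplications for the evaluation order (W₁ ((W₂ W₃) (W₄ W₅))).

(W₂ W₃): 3×34 by 34×31 → 3×31, cost 3·34·31 = 3162
(W₄ W₅): 31×29 by 29×34 → 31×34, cost 31·29·34 = 30566
((W₂ W₃) (W₄ W₅)): 3×31 by 31×34 → 3×34, cost 3·31·34 = 3162; cumulative 36890
(W₁ ((W₂ W₃) (W₄ W₅))): 38×3 by 3×34 → 38×34, cost 38·3·34 = 3876; cumulative 40766
Total: 40766 scalar multiplications.

40766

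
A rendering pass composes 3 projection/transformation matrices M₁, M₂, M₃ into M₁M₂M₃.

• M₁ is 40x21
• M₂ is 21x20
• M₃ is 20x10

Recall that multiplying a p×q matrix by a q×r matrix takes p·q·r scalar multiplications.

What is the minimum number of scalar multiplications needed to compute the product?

12600

Order (M₁(M₂M₃)): (M₂M₃): 21×20 by 20×10 → 21×10, cost 21·20·10 = 4200; (M₁(M₂M₃)): 40×21 by 21×10 → 40×10, cost 40·21·10 = 8400; cumulative 12600. Total 12600.
Order ((M₁M₂)M₃): (M₁M₂): 40×21 by 21×20 → 40×20, cost 40·21·20 = 16800; ((M₁M₂)M₃): 40×20 by 20×10 → 40×10, cost 40·20·10 = 8000; cumulative 24800. Total 24800.
Minimum: 12600.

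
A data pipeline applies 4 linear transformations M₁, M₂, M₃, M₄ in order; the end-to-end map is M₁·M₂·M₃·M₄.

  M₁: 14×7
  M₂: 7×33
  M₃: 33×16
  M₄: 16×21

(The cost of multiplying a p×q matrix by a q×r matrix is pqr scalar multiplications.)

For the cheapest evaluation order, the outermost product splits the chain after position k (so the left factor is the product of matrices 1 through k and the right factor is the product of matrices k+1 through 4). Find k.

Adjacent pairs: M₁M₂ = 14·7·33 = 3234; M₂M₃ = 7·33·16 = 3696; M₃M₄ = 33·16·21 = 11088.
Length 3: M₁..M₃: k=1: 0+3696+14·7·16=5264; k=2: 3234+0+14·33·16=10626 → min 5264 | M₂..M₄: k=2: 0+11088+7·33·21=15939; k=3: 3696+0+7·16·21=6048 → min 6048.
Top-level splits: k=1: (M₁..M₁)·(M₂..M₄) → 0+6048+14·7·21 = 8106; k=2: (M₁..M₂)·(M₃..M₄) → 3234+11088+14·33·21 = 24024; k=3: (M₁..M₃)·(M₄..M₄) → 5264+0+14·16·21 = 9968.
Best split is after M₁, i.e. k = 1.

1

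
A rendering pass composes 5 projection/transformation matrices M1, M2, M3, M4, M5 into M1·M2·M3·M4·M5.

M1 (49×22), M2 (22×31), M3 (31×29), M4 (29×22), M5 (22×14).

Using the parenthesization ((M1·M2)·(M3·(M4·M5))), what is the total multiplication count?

(M1·M2): 49×22 by 22×31 → 49×31, cost 49·22·31 = 33418
(M4·M5): 29×22 by 22×14 → 29×14, cost 29·22·14 = 8932
(M3·(M4·M5)): 31×29 by 29×14 → 31×14, cost 31·29·14 = 12586; cumulative 21518
((M1·M2)·(M3·(M4·M5))): 49×31 by 31×14 → 49×14, cost 49·31·14 = 21266; cumulative 76202
Total: 76202 scalar multiplications.

76202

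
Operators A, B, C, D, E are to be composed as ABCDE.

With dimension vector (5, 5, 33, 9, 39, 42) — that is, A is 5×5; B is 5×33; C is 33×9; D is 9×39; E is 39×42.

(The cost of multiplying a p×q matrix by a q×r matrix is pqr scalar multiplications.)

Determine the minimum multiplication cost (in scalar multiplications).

Adjacent pairs: AB = 5·5·33 = 825; BC = 5·33·9 = 1485; CD = 33·9·39 = 11583; DE = 9·39·42 = 14742.
Length 3: A..C: k=1: 0+1485+5·5·9=1710; k=2: 825+0+5·33·9=2310 → min 1710 | B..D: k=2: 0+11583+5·33·39=18018; k=3: 1485+0+5·9·39=3240 → min 3240 | C..E: k=3: 0+14742+33·9·42=27216; k=4: 11583+0+33·39·42=65637 → min 27216.
Length 4: A..D: k=1: 0+3240+5·5·39=4215; k=2: 825+11583+5·33·39=18843; k=3: 1710+0+5·9·39=3465 → min 3465 | B..E: k=2: 0+27216+5·33·42=34146; k=3: 1485+14742+5·9·42=18117; k=4: 3240+0+5·39·42=11430 → min 11430.
Length 5: A..E: k=1: 0+11430+5·5·42=12480; k=2: 825+27216+5·33·42=34971; k=3: 1710+14742+5·9·42=18342; k=4: 3465+0+5·39·42=11655 → min 11655.
Optimal order: (((A(BC))D)E) with cost 11655.

11655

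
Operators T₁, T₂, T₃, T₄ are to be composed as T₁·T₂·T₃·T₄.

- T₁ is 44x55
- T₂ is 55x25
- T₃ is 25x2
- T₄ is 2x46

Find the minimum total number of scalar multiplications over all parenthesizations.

Adjacent pairs: T₁T₂ = 44·55·25 = 60500; T₂T₃ = 55·25·2 = 2750; T₃T₄ = 25·2·46 = 2300.
Length 3: T₁..T₃: k=1: 0+2750+44·55·2=7590; k=2: 60500+0+44·25·2=62700 → min 7590 | T₂..T₄: k=2: 0+2300+55·25·46=65550; k=3: 2750+0+55·2·46=7810 → min 7810.
Length 4: T₁..T₄: k=1: 0+7810+44·55·46=119130; k=2: 60500+2300+44·25·46=113400; k=3: 7590+0+44·2·46=11638 → min 11638.
Optimal order: ((T₁·(T₂·T₃))·T₄) with cost 11638.

11638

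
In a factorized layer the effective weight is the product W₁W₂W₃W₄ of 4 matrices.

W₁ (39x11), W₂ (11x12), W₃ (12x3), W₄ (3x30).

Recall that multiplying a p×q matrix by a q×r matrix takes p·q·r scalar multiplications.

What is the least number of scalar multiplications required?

5193

Adjacent pairs: W₁W₂ = 39·11·12 = 5148; W₂W₃ = 11·12·3 = 396; W₃W₄ = 12·3·30 = 1080.
Length 3: W₁..W₃: k=1: 0+396+39·11·3=1683; k=2: 5148+0+39·12·3=6552 → min 1683 | W₂..W₄: k=2: 0+1080+11·12·30=5040; k=3: 396+0+11·3·30=1386 → min 1386.
Length 4: W₁..W₄: k=1: 0+1386+39·11·30=14256; k=2: 5148+1080+39·12·30=20268; k=3: 1683+0+39·3·30=5193 → min 5193.
Optimal order: ((W₁(W₂W₃))W₄) with cost 5193.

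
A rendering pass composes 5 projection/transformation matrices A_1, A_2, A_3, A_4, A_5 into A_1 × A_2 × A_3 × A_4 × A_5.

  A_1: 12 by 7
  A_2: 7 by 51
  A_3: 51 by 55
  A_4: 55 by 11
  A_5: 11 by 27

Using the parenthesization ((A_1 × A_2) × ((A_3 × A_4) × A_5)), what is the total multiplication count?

66810

(A_1 × A_2): 12×7 by 7×51 → 12×51, cost 12·7·51 = 4284
(A_3 × A_4): 51×55 by 55×11 → 51×11, cost 51·55·11 = 30855
((A_3 × A_4) × A_5): 51×11 by 11×27 → 51×27, cost 51·11·27 = 15147; cumulative 46002
((A_1 × A_2) × ((A_3 × A_4) × A_5)): 12×51 by 51×27 → 12×27, cost 12·51·27 = 16524; cumulative 66810
Total: 66810 scalar multiplications.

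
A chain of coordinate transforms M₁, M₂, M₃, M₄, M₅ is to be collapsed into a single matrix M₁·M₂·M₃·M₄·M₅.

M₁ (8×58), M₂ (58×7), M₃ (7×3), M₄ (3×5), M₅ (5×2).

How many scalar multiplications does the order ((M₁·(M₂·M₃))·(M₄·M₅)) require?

(M₂·M₃): 58×7 by 7×3 → 58×3, cost 58·7·3 = 1218
(M₁·(M₂·M₃)): 8×58 by 58×3 → 8×3, cost 8·58·3 = 1392; cumulative 2610
(M₄·M₅): 3×5 by 5×2 → 3×2, cost 3·5·2 = 30
((M₁·(M₂·M₃))·(M₄·M₅)): 8×3 by 3×2 → 8×2, cost 8·3·2 = 48; cumulative 2688
Total: 2688 scalar multiplications.

2688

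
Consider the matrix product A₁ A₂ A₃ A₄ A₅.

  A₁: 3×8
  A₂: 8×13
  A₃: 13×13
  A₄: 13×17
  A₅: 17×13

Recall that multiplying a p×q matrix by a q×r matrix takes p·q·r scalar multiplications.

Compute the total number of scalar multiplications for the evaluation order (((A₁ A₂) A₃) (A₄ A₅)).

4199

(A₁ A₂): 3×8 by 8×13 → 3×13, cost 3·8·13 = 312
((A₁ A₂) A₃): 3×13 by 13×13 → 3×13, cost 3·13·13 = 507; cumulative 819
(A₄ A₅): 13×17 by 17×13 → 13×13, cost 13·17·13 = 2873
(((A₁ A₂) A₃) (A₄ A₅)): 3×13 by 13×13 → 3×13, cost 3·13·13 = 507; cumulative 4199
Total: 4199 scalar multiplications.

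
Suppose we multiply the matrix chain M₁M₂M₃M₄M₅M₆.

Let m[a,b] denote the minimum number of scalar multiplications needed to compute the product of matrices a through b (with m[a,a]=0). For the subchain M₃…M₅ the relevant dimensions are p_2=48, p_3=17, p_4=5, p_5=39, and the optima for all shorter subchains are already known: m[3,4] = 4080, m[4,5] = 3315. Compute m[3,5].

m[3,5] = min over k∈[3,4] of m[3,k]+m[k+1,5]+p_{2}·p_k·p_{5}.
k=3: 0 + 3315 + 48·17·39 = 35139; k=4: 4080 + 0 + 48·5·39 = 13440.
Minimum: 13440 at k=4.

13440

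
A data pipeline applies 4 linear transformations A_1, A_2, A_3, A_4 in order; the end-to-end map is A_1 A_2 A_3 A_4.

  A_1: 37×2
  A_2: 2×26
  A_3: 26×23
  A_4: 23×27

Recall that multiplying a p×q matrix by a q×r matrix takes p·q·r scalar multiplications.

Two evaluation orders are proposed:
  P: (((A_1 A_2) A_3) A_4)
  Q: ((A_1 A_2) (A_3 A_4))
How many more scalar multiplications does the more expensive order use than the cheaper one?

Order P = (((A_1 A_2) A_3) A_4): (A_1 A_2): 37×2 by 2×26 → 37×26, cost 37·2·26 = 1924; ((A_1 A_2) A_3): 37×26 by 26×23 → 37×23, cost 37·26·23 = 22126; cumulative 24050; (((A_1 A_2) A_3) A_4): 37×23 by 23×27 → 37×27, cost 37·23·27 = 22977; cumulative 47027. Total 47027.
Order Q = ((A_1 A_2) (A_3 A_4)): (A_1 A_2): 37×2 by 2×26 → 37×26, cost 37·2·26 = 1924; (A_3 A_4): 26×23 by 23×27 → 26×27, cost 26·23·27 = 16146; ((A_1 A_2) (A_3 A_4)): 37×26 by 26×27 → 37×27, cost 37·26·27 = 25974; cumulative 44044. Total 44044.
Difference: |47027 − 44044| = 2983.

2983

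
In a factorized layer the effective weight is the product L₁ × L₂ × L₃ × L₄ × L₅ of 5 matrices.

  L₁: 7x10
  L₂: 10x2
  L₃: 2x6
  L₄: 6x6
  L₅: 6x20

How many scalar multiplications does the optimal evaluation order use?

732

Adjacent pairs: L₁L₂ = 7·10·2 = 140; L₂L₃ = 10·2·6 = 120; L₃L₄ = 2·6·6 = 72; L₄L₅ = 6·6·20 = 720.
Length 3: L₁..L₃: k=1: 0+120+7·10·6=540; k=2: 140+0+7·2·6=224 → min 224 | L₂..L₄: k=2: 0+72+10·2·6=192; k=3: 120+0+10·6·6=480 → min 192 | L₃..L₅: k=3: 0+720+2·6·20=960; k=4: 72+0+2·6·20=312 → min 312.
Length 4: L₁..L₄: k=1: 0+192+7·10·6=612; k=2: 140+72+7·2·6=296; k=3: 224+0+7·6·6=476 → min 296 | L₂..L₅: k=2: 0+312+10·2·20=712; k=3: 120+720+10·6·20=2040; k=4: 192+0+10·6·20=1392 → min 712.
Length 5: L₁..L₅: k=1: 0+712+7·10·20=2112; k=2: 140+312+7·2·20=732; k=3: 224+720+7·6·20=1784; k=4: 296+0+7·6·20=1136 → min 732.
Optimal order: ((L₁ × L₂) × ((L₃ × L₄) × L₅)) with cost 732.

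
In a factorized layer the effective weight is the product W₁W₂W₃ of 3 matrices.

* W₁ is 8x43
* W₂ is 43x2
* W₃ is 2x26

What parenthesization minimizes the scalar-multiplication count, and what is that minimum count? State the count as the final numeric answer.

1104

(W₁(W₂W₃)): cost 11180.
((W₁W₂)W₃): cost 1104.
Optimal: ((W₁W₂)W₃) with cost 1104.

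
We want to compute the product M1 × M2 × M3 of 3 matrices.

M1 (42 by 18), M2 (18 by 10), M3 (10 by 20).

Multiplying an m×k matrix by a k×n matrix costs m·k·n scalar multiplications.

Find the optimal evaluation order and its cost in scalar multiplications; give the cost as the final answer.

(M1 × (M2 × M3)): cost 18720.
((M1 × M2) × M3): cost 15960.
Optimal: ((M1 × M2) × M3) with cost 15960.

15960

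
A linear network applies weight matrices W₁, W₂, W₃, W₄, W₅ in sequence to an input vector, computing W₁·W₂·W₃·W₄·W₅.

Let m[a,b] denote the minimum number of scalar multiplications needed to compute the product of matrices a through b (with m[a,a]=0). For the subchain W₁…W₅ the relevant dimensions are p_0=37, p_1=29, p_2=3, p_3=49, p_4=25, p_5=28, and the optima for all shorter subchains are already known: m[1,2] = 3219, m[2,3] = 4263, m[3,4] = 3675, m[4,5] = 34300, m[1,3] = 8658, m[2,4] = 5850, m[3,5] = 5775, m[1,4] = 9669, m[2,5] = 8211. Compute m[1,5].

m[1,5] = min over k∈[1,4] of m[1,k]+m[k+1,5]+p_{0}·p_k·p_{5}.
k=1: 0 + 8211 + 37·29·28 = 38255; k=2: 3219 + 5775 + 37·3·28 = 12102; k=3: 8658 + 34300 + 37·49·28 = 93722; k=4: 9669 + 0 + 37·25·28 = 35569.
Minimum: 12102 at k=2.

12102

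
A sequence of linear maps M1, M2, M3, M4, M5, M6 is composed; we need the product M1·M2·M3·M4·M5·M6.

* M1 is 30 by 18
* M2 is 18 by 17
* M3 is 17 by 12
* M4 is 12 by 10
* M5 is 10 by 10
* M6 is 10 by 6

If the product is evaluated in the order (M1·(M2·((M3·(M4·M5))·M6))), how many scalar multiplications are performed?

9336

(M4·M5): 12×10 by 10×10 → 12×10, cost 12·10·10 = 1200
(M3·(M4·M5)): 17×12 by 12×10 → 17×10, cost 17·12·10 = 2040; cumulative 3240
((M3·(M4·M5))·M6): 17×10 by 10×6 → 17×6, cost 17·10·6 = 1020; cumulative 4260
(M2·((M3·(M4·M5))·M6)): 18×17 by 17×6 → 18×6, cost 18·17·6 = 1836; cumulative 6096
(M1·(M2·((M3·(M4·M5))·M6))): 30×18 by 18×6 → 30×6, cost 30·18·6 = 3240; cumulative 9336
Total: 9336 scalar multiplications.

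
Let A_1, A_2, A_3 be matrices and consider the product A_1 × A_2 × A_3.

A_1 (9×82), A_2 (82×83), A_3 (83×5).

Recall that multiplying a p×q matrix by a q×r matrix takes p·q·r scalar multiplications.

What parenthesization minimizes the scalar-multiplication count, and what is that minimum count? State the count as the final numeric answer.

(A_1 × (A_2 × A_3)): cost 37720.
((A_1 × A_2) × A_3): cost 64989.
Optimal: (A_1 × (A_2 × A_3)) with cost 37720.

37720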